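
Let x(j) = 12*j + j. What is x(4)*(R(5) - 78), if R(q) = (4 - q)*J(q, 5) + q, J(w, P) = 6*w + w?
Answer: -5616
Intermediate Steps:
J(w, P) = 7*w
x(j) = 13*j
R(q) = q + 7*q*(4 - q) (R(q) = (4 - q)*(7*q) + q = 7*q*(4 - q) + q = q + 7*q*(4 - q))
x(4)*(R(5) - 78) = (13*4)*(5*(29 - 7*5) - 78) = 52*(5*(29 - 35) - 78) = 52*(5*(-6) - 78) = 52*(-30 - 78) = 52*(-108) = -5616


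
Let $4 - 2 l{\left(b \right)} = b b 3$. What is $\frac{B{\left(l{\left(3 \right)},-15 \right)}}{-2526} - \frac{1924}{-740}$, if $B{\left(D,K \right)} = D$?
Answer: $\frac{65791}{25260} \approx 2.6046$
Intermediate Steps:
$l{\left(b \right)} = 2 - \frac{3 b^{2}}{2}$ ($l{\left(b \right)} = 2 - \frac{b b 3}{2} = 2 - \frac{b^{2} \cdot 3}{2} = 2 - \frac{3 b^{2}}{2}$)
$\frac{B{\left(l{\left(3 \right)},-15 \right)}}{-2526} - \frac{1924}{-740} = \frac{2 - \frac{3 \cdot 3^{2}}{2}}{-2526} - \frac{1924}{-740} = \left(2 - \frac{27}{2}\right) \left(- \frac{1}{2526}\right) - - \frac{13}{5} = \left(2 - \frac{27}{2}\right) \left(- \frac{1}{2526}\right) + \frac{13}{5} = \left(- \frac{23}{2}\right) \left(- \frac{1}{2526}\right) + \frac{13}{5} = \frac{23}{5052} + \frac{13}{5} = \frac{65791}{25260}$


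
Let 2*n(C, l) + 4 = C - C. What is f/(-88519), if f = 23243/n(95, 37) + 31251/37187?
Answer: 864274939/6583512106 ≈ 0.13128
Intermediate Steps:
n(C, l) = -2 (n(C, l) = -2 + (C - C)/2 = -2 + (½)*0 = -2 + 0 = -2)
f = -864274939/74374 (f = 23243/(-2) + 31251/37187 = 23243*(-½) + 31251*(1/37187) = -23243/2 + 31251/37187 = -864274939/74374 ≈ -11621.)
f/(-88519) = -864274939/74374/(-88519) = -864274939/74374*(-1/88519) = 864274939/6583512106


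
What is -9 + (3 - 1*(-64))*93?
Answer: 6222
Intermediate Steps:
-9 + (3 - 1*(-64))*93 = -9 + (3 + 64)*93 = -9 + 67*93 = -9 + 6231 = 6222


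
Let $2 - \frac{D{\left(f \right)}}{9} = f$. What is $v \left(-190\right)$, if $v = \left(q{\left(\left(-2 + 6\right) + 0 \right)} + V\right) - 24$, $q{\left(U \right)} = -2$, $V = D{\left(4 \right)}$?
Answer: $8360$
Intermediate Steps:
$D{\left(f \right)} = 18 - 9 f$
$V = -18$ ($V = 18 - 36 = -18$)
$v = -44$ ($v = \left(-2 - 18\right) - 24 = -20 - 24 = -44$)
$v \left(-190\right) = \left(-44\right) \left(-190\right) = 8360$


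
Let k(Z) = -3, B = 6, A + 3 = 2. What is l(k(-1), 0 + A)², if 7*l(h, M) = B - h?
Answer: 81/49 ≈ 1.6531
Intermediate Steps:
A = -1 (A = -3 + 2 = -1)
l(h, M) = 6/7 - h/7 (l(h, M) = (6 - h)/7 = 6/7 - h/7)
l(k(-1), 0 + A)² = (6/7 - ⅐*(-3))² = (6/7 + 3/7)² = (9/7)² = 81/49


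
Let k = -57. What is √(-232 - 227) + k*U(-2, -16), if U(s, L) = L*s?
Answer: -1824 + 3*I*√51 ≈ -1824.0 + 21.424*I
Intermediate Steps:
√(-232 - 227) + k*U(-2, -16) = √(-232 - 227) - (-912)*(-2) = √(-459) - 57*32 = 3*I*√51 - 1824 = -1824 + 3*I*√51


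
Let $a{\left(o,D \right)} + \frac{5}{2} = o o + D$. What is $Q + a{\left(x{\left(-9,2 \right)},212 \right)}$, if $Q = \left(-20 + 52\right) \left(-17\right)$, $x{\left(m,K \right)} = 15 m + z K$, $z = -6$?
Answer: $\frac{42549}{2} \approx 21275.0$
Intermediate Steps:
$x{\left(m,K \right)} = - 6 K + 15 m$ ($x{\left(m,K \right)} = 15 m - 6 K = - 6 K + 15 m$)
$a{\left(o,D \right)} = - \frac{5}{2} + D + o^{2}$ ($a{\left(o,D \right)} = - \frac{5}{2} + \left(o o + D\right) = - \frac{5}{2} + \left(o^{2} + D\right) = - \frac{5}{2} + \left(D + o^{2}\right) = - \frac{5}{2} + D + o^{2}$)
$Q = -544$ ($Q = 32 \left(-17\right) = -544$)
$Q + a{\left(x{\left(-9,2 \right)},212 \right)} = -544 + \left(- \frac{5}{2} + 212 + \left(\left(-6\right) 2 + 15 \left(-9\right)\right)^{2}\right) = -544 + \left(- \frac{5}{2} + 212 + \left(-12 - 135\right)^{2}\right) = -544 + \left(- \frac{5}{2} + 212 + \left(-147\right)^{2}\right) = -544 + \left(- \frac{5}{2} + 212 + 21609\right) = -544 + \frac{43637}{2} = \frac{42549}{2}$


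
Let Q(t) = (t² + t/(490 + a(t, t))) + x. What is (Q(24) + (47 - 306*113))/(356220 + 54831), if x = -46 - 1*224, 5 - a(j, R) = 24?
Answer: -5373317/64535007 ≈ -0.083262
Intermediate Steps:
a(j, R) = -19 (a(j, R) = 5 - 1*24 = 5 - 24 = -19)
x = -270 (x = -46 - 224 = -270)
Q(t) = -270 + t² + t/471 (Q(t) = (t² + t/(490 - 19)) - 270 = (t² + t/471) - 270 = -270 + t² + t/471)
(Q(24) + (47 - 306*113))/(356220 + 54831) = ((-270 + 24² + (1/471)*24) + (47 - 306*113))/(356220 + 54831) = ((-270 + 576 + 8/157) + (47 - 34578))/411051 = (48050/157 - 34531)*(1/411051) = -5373317/157*1/411051 = -5373317/64535007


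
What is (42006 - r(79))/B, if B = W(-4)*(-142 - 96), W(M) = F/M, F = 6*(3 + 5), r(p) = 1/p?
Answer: 3318473/225624 ≈ 14.708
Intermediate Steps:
F = 48 (F = 6*8 = 48)
W(M) = 48/M
B = 2856 (B = (48/(-4))*(-142 - 96) = (48*(-¼))*(-238) = -12*(-238) = 2856)
(42006 - r(79))/B = (42006 - 1/79)/2856 = (42006 - 1*1/79)*(1/2856) = (42006 - 1/79)*(1/2856) = (3318473/79)*(1/2856) = 3318473/225624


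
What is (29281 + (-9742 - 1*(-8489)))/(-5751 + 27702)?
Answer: 28028/21951 ≈ 1.2768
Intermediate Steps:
(29281 + (-9742 - 1*(-8489)))/(-5751 + 27702) = (29281 + (-9742 + 8489))/21951 = (29281 - 1253)*(1/21951) = 28028*(1/21951) = 28028/21951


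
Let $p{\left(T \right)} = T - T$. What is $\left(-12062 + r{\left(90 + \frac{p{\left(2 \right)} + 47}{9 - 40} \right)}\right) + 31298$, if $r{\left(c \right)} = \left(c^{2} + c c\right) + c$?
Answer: $\frac{33618927}{961} \approx 34983.0$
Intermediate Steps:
$p{\left(T \right)} = 0$
$r{\left(c \right)} = c + 2 c^{2}$ ($r{\left(c \right)} = \left(c^{2} + c^{2}\right) + c = 2 c^{2} + c = c + 2 c^{2}$)
$\left(-12062 + r{\left(90 + \frac{p{\left(2 \right)} + 47}{9 - 40} \right)}\right) + 31298 = \left(-12062 + \left(90 + \frac{0 + 47}{9 - 40}\right) \left(1 + 2 \left(90 + \frac{0 + 47}{9 - 40}\right)\right)\right) + 31298 = \left(-12062 + \left(90 + \frac{47}{-31}\right) \left(1 + 2 \left(90 + \frac{47}{-31}\right)\right)\right) + 31298 = \left(-12062 + \left(90 + 47 \left(- \frac{1}{31}\right)\right) \left(1 + 2 \left(90 + 47 \left(- \frac{1}{31}\right)\right)\right)\right) + 31298 = \left(-12062 + \left(90 - \frac{47}{31}\right) \left(1 + 2 \left(90 - \frac{47}{31}\right)\right)\right) + 31298 = \left(-12062 + \frac{2743 \left(1 + 2 \cdot \frac{2743}{31}\right)}{31}\right) + 31298 = \left(-12062 + \frac{2743 \left(1 + \frac{5486}{31}\right)}{31}\right) + 31298 = \left(-12062 + \frac{2743}{31} \cdot \frac{5517}{31}\right) + 31298 = \left(-12062 + \frac{15133131}{961}\right) + 31298 = \frac{3541549}{961} + 31298 = \frac{33618927}{961}$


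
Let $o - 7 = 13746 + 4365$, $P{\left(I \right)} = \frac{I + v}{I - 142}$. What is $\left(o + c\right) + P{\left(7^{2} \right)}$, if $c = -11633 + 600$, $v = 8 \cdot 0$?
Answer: $\frac{658856}{93} \approx 7084.5$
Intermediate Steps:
$v = 0$
$P{\left(I \right)} = \frac{I}{-142 + I}$ ($P{\left(I \right)} = \frac{I + 0}{I - 142} = \frac{I}{-142 + I}$)
$c = -11033$
$o = 18118$ ($o = 7 + \left(13746 + 4365\right) = 7 + 18111 = 18118$)
$\left(o + c\right) + P{\left(7^{2} \right)} = \left(18118 - 11033\right) + \frac{7^{2}}{-142 + 7^{2}} = 7085 + \frac{49}{-142 + 49} = 7085 + \frac{49}{-93} = 7085 + 49 \left(- \frac{1}{93}\right) = 7085 - \frac{49}{93} = \frac{658856}{93}$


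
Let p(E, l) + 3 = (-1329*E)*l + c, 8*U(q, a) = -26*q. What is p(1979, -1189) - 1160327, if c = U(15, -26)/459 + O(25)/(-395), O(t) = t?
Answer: 151136711922217/48348 ≈ 3.1260e+9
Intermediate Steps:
U(q, a) = -13*q/4 (U(q, a) = (-26*q)/8 = -13*q/4)
c = -8195/48348 (c = -13/4*15/459 + 25/(-395) = -195/4*1/459 + 25*(-1/395) = -65/612 - 5/79 = -8195/48348 ≈ -0.16950)
p(E, l) = -153239/48348 - 1329*E*l (p(E, l) = -3 + ((-1329*E)*l - 8195/48348) = -3 + (-1329*E*l - 8195/48348) = -3 + (-8195/48348 - 1329*E*l) = -153239/48348 - 1329*E*l)
p(1979, -1189) - 1160327 = (-153239/48348 - 1329*1979*(-1189)) - 1160327 = (-153239/48348 + 3127178199) - 1160327 = 151192811412013/48348 - 1160327 = 151136711922217/48348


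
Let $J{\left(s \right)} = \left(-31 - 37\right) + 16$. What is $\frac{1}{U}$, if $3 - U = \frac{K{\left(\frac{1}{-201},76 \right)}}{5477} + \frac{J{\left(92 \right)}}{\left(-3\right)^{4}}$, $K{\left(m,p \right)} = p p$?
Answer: $\frac{443637}{1147859} \approx 0.38649$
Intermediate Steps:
$J{\left(s \right)} = -52$ ($J{\left(s \right)} = -68 + 16 = -52$)
$K{\left(m,p \right)} = p^{2}$
$U = \frac{1147859}{443637}$ ($U = 3 - \left(\frac{76^{2}}{5477} - \frac{52}{\left(-3\right)^{4}}\right) = 3 - \left(5776 \cdot \frac{1}{5477} - \frac{52}{81}\right) = 3 - \left(\frac{5776}{5477} - \frac{52}{81}\right) = 3 - \frac{183052}{443637} = \frac{1147859}{443637} \approx 2.5874$)
$\frac{1}{U} = \frac{1}{\frac{1147859}{443637}} = \frac{443637}{1147859}$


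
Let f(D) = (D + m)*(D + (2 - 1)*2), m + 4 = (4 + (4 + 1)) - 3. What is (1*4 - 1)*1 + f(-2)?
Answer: 3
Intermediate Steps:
m = 2 (m = -4 + ((4 + (4 + 1)) - 3) = -4 + ((4 + 5) - 3) = -4 + (9 - 3) = -4 + 6 = 2)
f(D) = (2 + D)² (f(D) = (D + 2)*(D + (2 - 1)*2) = (2 + D)*(D + 1*2) = (2 + D)*(D + 2) = (2 + D)*(2 + D) = (2 + D)²)
(1*4 - 1)*1 + f(-2) = (1*4 - 1)*1 + (4 + (-2)² + 4*(-2)) = (4 - 1)*1 + (4 + 4 - 8) = 3*1 + 0 = 3 + 0 = 3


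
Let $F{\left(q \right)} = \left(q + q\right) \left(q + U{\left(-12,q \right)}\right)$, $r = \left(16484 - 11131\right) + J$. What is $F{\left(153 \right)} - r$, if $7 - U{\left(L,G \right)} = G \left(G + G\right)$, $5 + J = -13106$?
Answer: $-14269590$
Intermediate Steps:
$J = -13111$ ($J = -5 - 13106 = -13111$)
$U{\left(L,G \right)} = 7 - 2 G^{2}$ ($U{\left(L,G \right)} = 7 - G \left(G + G\right) = 7 - G 2 G = 7 - 2 G^{2}$)
$r = -7758$ ($r = \left(16484 - 11131\right) - 13111 = 5353 - 13111 = -7758$)
$F{\left(q \right)} = 2 q \left(7 + q - 2 q^{2}\right)$ ($F{\left(q \right)} = \left(q + q\right) \left(q - \left(-7 + 2 q^{2}\right)\right) = 2 q \left(7 + q - 2 q^{2}\right)$)
$F{\left(153 \right)} - r = 2 \cdot 153 \left(7 + 153 - 2 \cdot 153^{2}\right) - -7758 = 2 \cdot 153 \left(7 + 153 - 46818\right) + 7758 = 2 \cdot 153 \left(-46658\right) + 7758 = -14277348 + 7758 = -14269590$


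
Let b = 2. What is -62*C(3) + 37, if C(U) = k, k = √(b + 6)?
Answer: 37 - 124*√2 ≈ -138.36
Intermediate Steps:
k = 2*√2 (k = √(2 + 6) = √8 = 2*√2 ≈ 2.8284)
C(U) = 2*√2
-62*C(3) + 37 = -124*√2 + 37 = 37 - 124*√2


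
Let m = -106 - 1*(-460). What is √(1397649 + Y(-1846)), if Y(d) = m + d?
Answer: 7*√28493 ≈ 1181.6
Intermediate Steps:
m = 354 (m = -106 + 460 = 354)
Y(d) = 354 + d
√(1397649 + Y(-1846)) = √(1397649 + (354 - 1846)) = √(1397649 - 1492) = √1396157 = 7*√28493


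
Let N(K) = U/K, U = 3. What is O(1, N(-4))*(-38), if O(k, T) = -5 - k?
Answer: 228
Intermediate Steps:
N(K) = 3/K
O(1, N(-4))*(-38) = (-5 - 1*1)*(-38) = (-5 - 1)*(-38) = -6*(-38) = 228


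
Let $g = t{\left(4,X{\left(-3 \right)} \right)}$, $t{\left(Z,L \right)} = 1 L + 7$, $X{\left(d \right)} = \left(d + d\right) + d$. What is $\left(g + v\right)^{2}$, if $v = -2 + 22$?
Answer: $324$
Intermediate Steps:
$X{\left(d \right)} = 3 d$ ($X{\left(d \right)} = 2 d + d = 3 d$)
$t{\left(Z,L \right)} = 7 + L$ ($t{\left(Z,L \right)} = L + 7 = 7 + L$)
$g = -2$ ($g = 7 + 3 \left(-3\right) = 7 - 9 = -2$)
$v = 20$
$\left(g + v\right)^{2} = \left(-2 + 20\right)^{2} = 18^{2} = 324$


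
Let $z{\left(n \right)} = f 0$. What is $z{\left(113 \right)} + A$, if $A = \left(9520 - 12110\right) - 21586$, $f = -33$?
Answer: $-24176$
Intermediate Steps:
$z{\left(n \right)} = 0$ ($z{\left(n \right)} = \left(-33\right) 0 = 0$)
$A = -24176$ ($A = \left(9520 - 12110\right) - 21586 = -2590 - 21586 = -24176$)
$z{\left(113 \right)} + A = 0 - 24176 = -24176$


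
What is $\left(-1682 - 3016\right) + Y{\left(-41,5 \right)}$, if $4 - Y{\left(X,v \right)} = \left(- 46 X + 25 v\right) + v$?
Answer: $-6710$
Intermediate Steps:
$Y{\left(X,v \right)} = 4 - 26 v + 46 X$ ($Y{\left(X,v \right)} = 4 - \left(\left(- 46 X + 25 v\right) + v\right) = 4 - \left(- 46 X + 26 v\right) = 4 + \left(- 26 v + 46 X\right) = 4 - 26 v + 46 X$)
$\left(-1682 - 3016\right) + Y{\left(-41,5 \right)} = \left(-1682 - 3016\right) + \left(4 - 130 + 46 \left(-41\right)\right) = -4698 - 2012 = -6710$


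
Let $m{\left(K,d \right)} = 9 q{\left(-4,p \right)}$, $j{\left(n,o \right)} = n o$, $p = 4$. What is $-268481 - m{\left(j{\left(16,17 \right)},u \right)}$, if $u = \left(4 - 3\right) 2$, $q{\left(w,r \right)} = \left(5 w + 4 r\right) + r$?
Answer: $-268481$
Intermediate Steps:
$q{\left(w,r \right)} = 5 r + 5 w$ ($q{\left(w,r \right)} = \left(4 r + 5 w\right) + r = 5 r + 5 w$)
$u = 2$ ($u = 1 \cdot 2 = 2$)
$m{\left(K,d \right)} = 0$ ($m{\left(K,d \right)} = 9 \left(5 \cdot 4 + 5 \left(-4\right)\right) = 9 \left(20 - 20\right) = 9 \cdot 0 = 0$)
$-268481 - m{\left(j{\left(16,17 \right)},u \right)} = -268481 - 0 = -268481 + 0 = -268481$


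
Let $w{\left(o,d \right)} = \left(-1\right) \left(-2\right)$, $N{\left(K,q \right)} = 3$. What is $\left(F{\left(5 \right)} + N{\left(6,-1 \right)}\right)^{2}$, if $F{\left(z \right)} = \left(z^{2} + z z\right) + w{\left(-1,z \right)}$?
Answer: $3025$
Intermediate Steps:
$w{\left(o,d \right)} = 2$
$F{\left(z \right)} = 2 + 2 z^{2}$ ($F{\left(z \right)} = \left(z^{2} + z z\right) + 2 = \left(z^{2} + z^{2}\right) + 2 = 2 z^{2} + 2 = 2 + 2 z^{2}$)
$\left(F{\left(5 \right)} + N{\left(6,-1 \right)}\right)^{2} = \left(\left(2 + 2 \cdot 5^{2}\right) + 3\right)^{2} = \left(\left(2 + 2 \cdot 25\right) + 3\right)^{2} = \left(\left(2 + 50\right) + 3\right)^{2} = \left(52 + 3\right)^{2} = 55^{2} = 3025$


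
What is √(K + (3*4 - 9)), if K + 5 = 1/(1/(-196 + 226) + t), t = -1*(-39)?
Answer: 34*I*√2342/1171 ≈ 1.4051*I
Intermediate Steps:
t = 39
K = -5825/1171 (K = -5 + 1/(1/(-196 + 226) + 39) = -5 + 1/(1/30 + 39) = -5 + 1/(1171/30) = -5 + 30/1171 = -5825/1171 ≈ -4.9744)
√(K + (3*4 - 9)) = √(-5825/1171 + (3*4 - 9)) = √(-5825/1171 + (12 - 9)) = √(-5825/1171 + 3) = √(-2312/1171) = 34*I*√2342/1171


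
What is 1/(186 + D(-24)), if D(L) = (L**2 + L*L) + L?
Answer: 1/1314 ≈ 0.00076103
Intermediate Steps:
D(L) = L + 2*L**2 (D(L) = (L**2 + L**2) + L = 2*L**2 + L = L + 2*L**2)
1/(186 + D(-24)) = 1/(186 - 24*(1 + 2*(-24))) = 1/(186 - 24*(1 - 48)) = 1/(186 - 24*(-47)) = 1/(186 + 1128) = 1/1314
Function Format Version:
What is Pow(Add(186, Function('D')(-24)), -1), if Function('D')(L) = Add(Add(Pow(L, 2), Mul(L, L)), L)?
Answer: Rational(1, 1314) ≈ 0.00076103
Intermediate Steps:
Function('D')(L) = Add(L, Mul(2, Pow(L, 2))) (Function('D')(L) = Add(Add(Pow(L, 2), Pow(L, 2)), L) = Add(Mul(2, Pow(L, 2)), L) = Add(L, Mul(2, Pow(L, 2))))
Pow(Add(186, Function('D')(-24)), -1) = Pow(Add(186, Mul(-24, Add(1, Mul(2, -24)))), -1) = Pow(Add(186, Mul(-24, Add(1, -48))), -1) = Pow(Add(186, Mul(-24, -47)), -1) = Pow(Add(186, 1128), -1) = Pow(1314, -1) = Rational(1, 1314)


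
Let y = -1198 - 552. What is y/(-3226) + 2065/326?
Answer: 3616095/525838 ≈ 6.8768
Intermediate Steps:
y = -1750
y/(-3226) + 2065/326 = -1750/(-3226) + 2065/326 = -1750*(-1/3226) + 2065*(1/326) = 875/1613 + 2065/326 = 3616095/525838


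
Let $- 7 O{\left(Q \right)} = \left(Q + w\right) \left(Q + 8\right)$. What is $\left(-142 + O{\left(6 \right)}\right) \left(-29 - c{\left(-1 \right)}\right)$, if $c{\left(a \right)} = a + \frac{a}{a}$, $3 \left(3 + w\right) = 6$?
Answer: $4408$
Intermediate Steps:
$w = -1$ ($w = -3 + \frac{1}{3} \cdot 6 = -3 + 2 = -1$)
$c{\left(a \right)} = 1 + a$ ($c{\left(a \right)} = a + 1 = 1 + a$)
$O{\left(Q \right)} = - \frac{\left(-1 + Q\right) \left(8 + Q\right)}{7}$ ($O{\left(Q \right)} = - \frac{\left(Q - 1\right) \left(Q + 8\right)}{7} = - \frac{\left(-1 + Q\right) \left(8 + Q\right)}{7}$)
$\left(-142 + O{\left(6 \right)}\right) \left(-29 - c{\left(-1 \right)}\right) = \left(-142 - \left(\frac{34}{7} + \frac{36}{7}\right)\right) \left(-29 - \left(1 - 1\right)\right) = \left(-142 - 10\right) \left(-29 - 0\right) = \left(-142 - 10\right) \left(-29 + 0\right) = \left(-142 - 10\right) \left(-29\right) = \left(-152\right) \left(-29\right) = 4408$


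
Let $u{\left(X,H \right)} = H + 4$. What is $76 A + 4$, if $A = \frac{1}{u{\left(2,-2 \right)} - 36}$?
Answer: $\frac{30}{17} \approx 1.7647$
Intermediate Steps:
$u{\left(X,H \right)} = 4 + H$
$A = - \frac{1}{34}$ ($A = \frac{1}{\left(4 - 2\right) - 36} = \frac{1}{2 - 36} = \frac{1}{-34} = - \frac{1}{34} \approx -0.029412$)
$76 A + 4 = 76 \left(- \frac{1}{34}\right) + 4 = - \frac{38}{17} + 4 = \frac{30}{17}$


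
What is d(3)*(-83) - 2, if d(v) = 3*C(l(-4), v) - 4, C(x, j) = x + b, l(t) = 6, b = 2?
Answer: -1662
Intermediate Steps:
C(x, j) = 2 + x (C(x, j) = x + 2 = 2 + x)
d(v) = 20 (d(v) = 3*(2 + 6) - 4 = 3*8 - 4 = 24 - 4 = 20)
d(3)*(-83) - 2 = 20*(-83) - 2 = -1660 - 2 = -1662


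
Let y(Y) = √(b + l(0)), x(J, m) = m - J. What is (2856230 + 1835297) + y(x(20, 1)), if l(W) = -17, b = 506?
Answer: 4691527 + √489 ≈ 4.6916e+6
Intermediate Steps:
y(Y) = √489 (y(Y) = √(506 - 17) = √489)
(2856230 + 1835297) + y(x(20, 1)) = (2856230 + 1835297) + √489 = 4691527 + √489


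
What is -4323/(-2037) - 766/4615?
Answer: 6130101/3133585 ≈ 1.9563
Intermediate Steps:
-4323/(-2037) - 766/4615 = -4323*(-1/2037) - 766*1/4615 = 1441/679 - 766/4615 = 6130101/3133585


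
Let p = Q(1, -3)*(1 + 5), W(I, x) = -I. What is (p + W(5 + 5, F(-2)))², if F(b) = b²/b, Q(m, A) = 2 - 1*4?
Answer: 484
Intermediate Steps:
Q(m, A) = -2 (Q(m, A) = 2 - 4 = -2)
F(b) = b
p = -12 (p = -2*(1 + 5) = -2*6 = -12)
(p + W(5 + 5, F(-2)))² = (-12 - (5 + 5))² = (-12 - 1*10)² = (-12 - 10)² = (-22)² = 484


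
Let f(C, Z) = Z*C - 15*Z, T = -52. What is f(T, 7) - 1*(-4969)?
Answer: 4500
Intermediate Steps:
f(C, Z) = -15*Z + C*Z (f(C, Z) = C*Z - 15*Z = -15*Z + C*Z)
f(T, 7) - 1*(-4969) = 7*(-15 - 52) - 1*(-4969) = 7*(-67) + 4969 = -469 + 4969 = 4500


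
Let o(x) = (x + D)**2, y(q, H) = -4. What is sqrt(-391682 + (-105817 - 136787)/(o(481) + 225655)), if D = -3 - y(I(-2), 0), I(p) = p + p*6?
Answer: I*sqrt(82153359933317078)/457979 ≈ 625.85*I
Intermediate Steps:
I(p) = 7*p (I(p) = p + 6*p = 7*p)
D = 1 (D = -3 - 1*(-4) = -3 + 4 = 1)
o(x) = (1 + x)**2 (o(x) = (x + 1)**2 = (1 + x)**2)
sqrt(-391682 + (-105817 - 136787)/(o(481) + 225655)) = sqrt(-391682 + (-105817 - 136787)/((1 + 481)**2 + 225655)) = sqrt(-391682 - 242604/(482**2 + 225655)) = sqrt(-391682 - 242604/(232324 + 225655)) = sqrt(-391682 - 242604/457979) = sqrt(-179382373282/457979) = I*sqrt(82153359933317078)/457979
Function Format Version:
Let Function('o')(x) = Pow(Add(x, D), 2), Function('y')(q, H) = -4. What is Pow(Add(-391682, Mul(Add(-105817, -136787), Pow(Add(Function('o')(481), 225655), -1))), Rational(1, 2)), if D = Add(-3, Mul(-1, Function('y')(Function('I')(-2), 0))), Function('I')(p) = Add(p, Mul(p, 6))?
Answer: Mul(Rational(1, 457979), I, Pow(82153359933317078, Rational(1, 2))) ≈ Mul(625.85, I)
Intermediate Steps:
Function('I')(p) = Mul(7, p) (Function('I')(p) = Add(p, Mul(6, p)) = Mul(7, p))
D = 1 (D = Add(-3, Mul(-1, -4)) = Add(-3, 4) = 1)
Function('o')(x) = Pow(Add(1, x), 2) (Function('o')(x) = Pow(Add(x, 1), 2) = Pow(Add(1, x), 2))
Pow(Add(-391682, Mul(Add(-105817, -136787), Pow(Add(Function('o')(481), 225655), -1))), Rational(1, 2)) = Pow(Add(-391682, Mul(Add(-105817, -136787), Pow(Add(Pow(Add(1, 481), 2), 225655), -1))), Rational(1, 2)) = Pow(Add(-391682, Mul(-242604, Pow(Add(Pow(482, 2), 225655), -1))), Rational(1, 2)) = Pow(Add(-391682, Mul(-242604, Pow(Add(232324, 225655), -1))), Rational(1, 2)) = Pow(Add(-391682, Mul(-242604, Pow(457979, -1))), Rational(1, 2)) = Pow(Add(-391682, Mul(-242604, Rational(1, 457979))), Rational(1, 2)) = Pow(Add(-391682, Rational(-242604, 457979)), Rational(1, 2)) = Pow(Rational(-179382373282, 457979), Rational(1, 2)) = Mul(Rational(1, 457979), I, Pow(82153359933317078, Rational(1, 2)))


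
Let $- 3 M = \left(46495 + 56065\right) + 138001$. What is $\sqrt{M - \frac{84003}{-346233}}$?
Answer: $\frac{8 i \sqrt{16688491652419}}{115411} \approx 283.17 i$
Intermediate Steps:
$M = -80187$ ($M = - \frac{\left(46495 + 56065\right) + 138001}{3} = - \frac{102560 + 138001}{3} = \left(- \frac{1}{3}\right) 240561 = -80187$)
$\sqrt{M - \frac{84003}{-346233}} = \sqrt{-80187 - \frac{84003}{-346233}} = \sqrt{-80187 - - \frac{28001}{115411}} = \sqrt{-80187 + \frac{28001}{115411}} = \sqrt{- \frac{9254433856}{115411}} = \frac{8 i \sqrt{16688491652419}}{115411}$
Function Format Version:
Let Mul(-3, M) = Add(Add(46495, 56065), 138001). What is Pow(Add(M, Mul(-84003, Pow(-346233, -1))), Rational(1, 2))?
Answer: Mul(Rational(8, 115411), I, Pow(16688491652419, Rational(1, 2))) ≈ Mul(283.17, I)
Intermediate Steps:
M = -80187 (M = Mul(Rational(-1, 3), Add(Add(46495, 56065), 138001)) = Mul(Rational(-1, 3), Add(102560, 138001)) = Mul(Rational(-1, 3), 240561) = -80187)
Pow(Add(M, Mul(-84003, Pow(-346233, -1))), Rational(1, 2)) = Pow(Add(-80187, Mul(-84003, Pow(-346233, -1))), Rational(1, 2)) = Pow(Add(-80187, Mul(-84003, Rational(-1, 346233))), Rational(1, 2)) = Pow(Add(-80187, Rational(28001, 115411)), Rational(1, 2)) = Pow(Rational(-9254433856, 115411), Rational(1, 2)) = Mul(Rational(8, 115411), I, Pow(16688491652419, Rational(1, 2)))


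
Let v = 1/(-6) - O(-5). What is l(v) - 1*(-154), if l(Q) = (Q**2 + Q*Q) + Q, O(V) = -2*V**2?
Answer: 46535/9 ≈ 5170.6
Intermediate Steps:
v = 299/6 (v = 1/(-6) - (-2)*(-5)**2 = -1/6 - (-2)*25 = -1/6 - 1*(-50) = -1/6 + 50 = 299/6 ≈ 49.833)
l(Q) = Q + 2*Q**2 (l(Q) = (Q**2 + Q**2) + Q = 2*Q**2 + Q = Q + 2*Q**2)
l(v) - 1*(-154) = 299*(1 + 2*(299/6))/6 - 1*(-154) = 299*(1 + 299/3)/6 + 154 = (299/6)*(302/3) + 154 = 45149/9 + 154 = 46535/9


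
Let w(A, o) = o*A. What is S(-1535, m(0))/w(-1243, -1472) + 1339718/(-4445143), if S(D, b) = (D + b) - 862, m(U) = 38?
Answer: -2461762758065/8133260366528 ≈ -0.30268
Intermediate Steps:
S(D, b) = -862 + D + b
w(A, o) = A*o
S(-1535, m(0))/w(-1243, -1472) + 1339718/(-4445143) = (-862 - 1535 + 38)/((-1243*(-1472))) + 1339718/(-4445143) = -2359/1829696 + 1339718*(-1/4445143) = -2359*1/1829696 - 1339718/4445143 = -2359/1829696 - 1339718/4445143 = -2461762758065/8133260366528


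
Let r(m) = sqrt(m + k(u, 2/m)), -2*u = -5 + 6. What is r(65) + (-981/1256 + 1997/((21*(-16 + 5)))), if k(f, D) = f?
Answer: -2734843/290136 + sqrt(258)/2 ≈ -1.3949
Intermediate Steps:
u = -1/2 (u = -(-5 + 6)/2 = -1/2*1 = -1/2 ≈ -0.50000)
r(m) = sqrt(-1/2 + m) (r(m) = sqrt(m - 1/2) = sqrt(-1/2 + m))
r(65) + (-981/1256 + 1997/((21*(-16 + 5)))) = sqrt(-2 + 4*65)/2 + (-981/1256 + 1997/((21*(-16 + 5)))) = sqrt(-2 + 260)/2 + (-981*1/1256 + 1997/((21*(-11)))) = sqrt(258)/2 + (-981/1256 + 1997/(-231)) = sqrt(258)/2 + (-981/1256 + 1997*(-1/231)) = sqrt(258)/2 + (-981/1256 - 1997/231) = sqrt(258)/2 - 2734843/290136 = -2734843/290136 + sqrt(258)/2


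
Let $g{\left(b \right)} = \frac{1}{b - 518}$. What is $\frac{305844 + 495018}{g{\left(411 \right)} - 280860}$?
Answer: $- \frac{85692234}{30052021} \approx -2.8515$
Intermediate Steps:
$g{\left(b \right)} = \frac{1}{-518 + b}$
$\frac{305844 + 495018}{g{\left(411 \right)} - 280860} = \frac{305844 + 495018}{\frac{1}{-518 + 411} - 280860} = \frac{800862}{\frac{1}{-107} - 280860} = \frac{800862}{- \frac{1}{107} - 280860} = \frac{800862}{- \frac{30052021}{107}} = 800862 \left(- \frac{107}{30052021}\right) = - \frac{85692234}{30052021}$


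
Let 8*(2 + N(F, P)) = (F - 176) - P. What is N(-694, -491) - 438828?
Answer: -3511019/8 ≈ -4.3888e+5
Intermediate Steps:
N(F, P) = -24 - P/8 + F/8 (N(F, P) = -2 + ((F - 176) - P)/8 = -2 + ((-176 + F) - P)/8 = -2 + (-176 + F - P)/8 = -2 + (-22 - P/8 + F/8) = -24 - P/8 + F/8)
N(-694, -491) - 438828 = (-24 - 1/8*(-491) + (1/8)*(-694)) - 438828 = (-24 + 491/8 - 347/4) - 438828 = -395/8 - 438828 = -3511019/8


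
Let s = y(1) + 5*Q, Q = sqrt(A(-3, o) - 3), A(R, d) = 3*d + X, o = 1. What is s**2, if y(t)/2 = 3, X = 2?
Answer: 86 + 60*sqrt(2) ≈ 170.85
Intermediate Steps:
y(t) = 6 (y(t) = 2*3 = 6)
A(R, d) = 2 + 3*d (A(R, d) = 3*d + 2 = 2 + 3*d)
Q = sqrt(2) (Q = sqrt((2 + 3*1) - 3) = sqrt((2 + 3) - 3) = sqrt(5 - 3) = sqrt(2) ≈ 1.4142)
s = 6 + 5*sqrt(2) ≈ 13.071
s**2 = (6 + 5*sqrt(2))**2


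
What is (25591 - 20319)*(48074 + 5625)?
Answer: 283101128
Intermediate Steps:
(25591 - 20319)*(48074 + 5625) = 5272*53699 = 283101128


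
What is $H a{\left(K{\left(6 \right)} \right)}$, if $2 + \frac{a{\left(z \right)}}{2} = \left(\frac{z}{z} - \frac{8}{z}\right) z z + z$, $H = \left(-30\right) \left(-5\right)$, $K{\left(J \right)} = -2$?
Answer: $4800$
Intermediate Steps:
$H = 150$
$a{\left(z \right)} = -4 + 2 z + 2 z^{2} \left(1 - \frac{8}{z}\right)$ ($a{\left(z \right)} = -4 + 2 \left(\left(\frac{z}{z} - \frac{8}{z}\right) z z + z\right) = -4 + 2 \left(\left(1 - \frac{8}{z}\right) z z + z\right) = -4 + 2 \left(z \left(1 - \frac{8}{z}\right) z + z\right) = -4 + 2 \left(z^{2} \left(1 - \frac{8}{z}\right) + z\right) = -4 + 2 \left(z + z^{2} \left(1 - \frac{8}{z}\right)\right) = -4 + \left(2 z + 2 z^{2} \left(1 - \frac{8}{z}\right)\right) = -4 + 2 z + 2 z^{2} \left(1 - \frac{8}{z}\right)$)
$H a{\left(K{\left(6 \right)} \right)} = 150 \left(-4 - -28 + 2 \left(-2\right)^{2}\right) = 150 \left(-4 + 28 + 2 \cdot 4\right) = 150 \left(-4 + 28 + 8\right) = 150 \cdot 32 = 4800$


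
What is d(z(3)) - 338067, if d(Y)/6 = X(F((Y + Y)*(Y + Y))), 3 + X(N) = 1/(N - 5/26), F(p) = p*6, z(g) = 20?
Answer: -84384325419/249595 ≈ -3.3809e+5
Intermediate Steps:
F(p) = 6*p
X(N) = -3 + 1/(-5/26 + N) (X(N) = -3 + 1/(N - 5/26) = -3 + 1/(-5/26 + N))
d(Y) = 6*(41 - 1872*Y²)/(-5 + 624*Y²) (d(Y) = 6*((41 - 468*(Y + Y)*(Y + Y))/(-5 + 26*(6*((Y + Y)*(Y + Y))))) = 6*((41 - 468*(2*Y)*(2*Y))/(-5 + 26*(6*((2*Y)*(2*Y))))) = 6*((41 - 468*4*Y²)/(-5 + 26*(6*(4*Y²)))) = 6*((41 - 1872*Y²)/(-5 + 26*(24*Y²))) = 6*((41 - 1872*Y²)/(-5 + 624*Y²)) = 6*(41 - 1872*Y²)/(-5 + 624*Y²))
d(z(3)) - 338067 = 6*(41 - 1872*20²)/(-5 + 624*20²) - 338067 = 6*(41 - 1872*400)/(-5 + 624*400) - 338067 = 6*(41 - 748800)/(-5 + 249600) - 338067 = 6*(-748759)/249595 - 338067 = 6*(1/249595)*(-748759) - 338067 = -4492554/249595 - 338067 = -84384325419/249595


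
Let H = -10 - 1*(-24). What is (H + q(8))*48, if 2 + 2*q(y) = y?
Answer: 816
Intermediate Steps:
q(y) = -1 + y/2
H = 14 (H = -10 + 24 = 14)
(H + q(8))*48 = (14 + (-1 + (½)*8))*48 = (14 + (-1 + 4))*48 = (14 + 3)*48 = 17*48 = 816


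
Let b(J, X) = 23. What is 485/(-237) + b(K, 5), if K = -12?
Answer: 4966/237 ≈ 20.954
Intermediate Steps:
485/(-237) + b(K, 5) = 485/(-237) + 23 = 485*(-1/237) + 23 = -485/237 + 23 = 4966/237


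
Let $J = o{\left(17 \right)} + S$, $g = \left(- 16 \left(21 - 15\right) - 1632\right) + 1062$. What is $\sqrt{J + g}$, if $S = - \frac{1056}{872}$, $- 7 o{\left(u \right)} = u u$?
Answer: $\frac{i \sqrt{412464829}}{763} \approx 26.618 i$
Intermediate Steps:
$o{\left(u \right)} = - \frac{u^{2}}{7}$ ($o{\left(u \right)} = - \frac{u u}{7} = - \frac{u^{2}}{7}$)
$S = - \frac{132}{109}$ ($S = \left(-1056\right) \frac{1}{872} = - \frac{132}{109} \approx -1.211$)
$g = -666$ ($g = \left(\left(-16\right) 6 - 1632\right) + 1062 = \left(-96 - 1632\right) + 1062 = -1728 + 1062 = -666$)
$J = - \frac{32425}{763}$ ($J = - \frac{17^{2}}{7} - \frac{132}{109} = \left(- \frac{1}{7}\right) 289 - \frac{132}{109} = - \frac{289}{7} - \frac{132}{109} = - \frac{32425}{763} \approx -42.497$)
$\sqrt{J + g} = \sqrt{- \frac{32425}{763} - 666} = \sqrt{- \frac{540583}{763}} = \frac{i \sqrt{412464829}}{763}$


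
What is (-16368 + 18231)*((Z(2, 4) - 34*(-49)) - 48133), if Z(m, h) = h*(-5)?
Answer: -86605281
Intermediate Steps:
Z(m, h) = -5*h
(-16368 + 18231)*((Z(2, 4) - 34*(-49)) - 48133) = (-16368 + 18231)*((-5*4 - 34*(-49)) - 48133) = 1863*((-20 + 1666) - 48133) = 1863*(1646 - 48133) = 1863*(-46487) = -86605281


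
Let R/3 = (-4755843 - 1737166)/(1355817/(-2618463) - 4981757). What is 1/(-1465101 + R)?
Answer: -24566003268/35991579899126197 ≈ -6.8255e-7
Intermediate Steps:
R = 96054823871/24566003268 (R = 3*((-4755843 - 1737166)/(1355817/(-2618463) - 4981757)) = 3*(-6493009/(1355817*(-1/2618463) - 4981757)) = 3*(-6493009/(-451939/872821 - 4981757)) = 3*(-6493009/(-4348182578436/872821)) = 3*(-6493009*(-872821/4348182578436)) = 3*(96054823871/73698009804) = 96054823871/24566003268 ≈ 3.9101)
1/(-1465101 + R) = 1/(-1465101 + 96054823871/24566003268) = 1/(-35991579899126197/24566003268) = -24566003268/35991579899126197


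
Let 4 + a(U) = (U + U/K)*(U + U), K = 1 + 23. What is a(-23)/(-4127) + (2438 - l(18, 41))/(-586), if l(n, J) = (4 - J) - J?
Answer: -66162053/14510532 ≈ -4.5596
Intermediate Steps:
K = 24
l(n, J) = 4 - 2*J
a(U) = -4 + 25*U²/12 (a(U) = -4 + (U + U/24)*(U + U) = -4 + (U + U*(1/24))*(2*U) = -4 + (U + U/24)*(2*U) = -4 + (25*U/24)*(2*U) = -4 + 25*U²/12)
a(-23)/(-4127) + (2438 - l(18, 41))/(-586) = (-4 + (25/12)*(-23)²)/(-4127) + (2438 - (4 - 2*41))/(-586) = (-4 + (25/12)*529)*(-1/4127) + (2438 - (4 - 82))*(-1/586) = (-4 + 13225/12)*(-1/4127) + (2438 - 1*(-78))*(-1/586) = (13177/12)*(-1/4127) + (2438 + 78)*(-1/586) = -13177/49524 + 2516*(-1/586) = -13177/49524 - 1258/293 = -66162053/14510532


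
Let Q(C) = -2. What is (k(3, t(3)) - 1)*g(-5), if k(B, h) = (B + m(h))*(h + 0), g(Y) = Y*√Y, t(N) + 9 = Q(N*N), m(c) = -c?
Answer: 775*I*√5 ≈ 1733.0*I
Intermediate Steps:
t(N) = -11 (t(N) = -9 - 2 = -11)
g(Y) = Y^(3/2)
k(B, h) = h*(B - h) (k(B, h) = (B - h)*(h + 0) = (B - h)*h = h*(B - h))
(k(3, t(3)) - 1)*g(-5) = (-11*(3 - 1*(-11)) - 1)*(-5)^(3/2) = (-11*(3 + 11) - 1)*(-5*I*√5) = (-11*14 - 1)*(-5*I*√5) = (-154 - 1)*(-5*I*√5) = -(-775)*I*√5 = 775*I*√5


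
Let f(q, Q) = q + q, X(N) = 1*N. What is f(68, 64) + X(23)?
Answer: 159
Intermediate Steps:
X(N) = N
f(q, Q) = 2*q
f(68, 64) + X(23) = 2*68 + 23 = 136 + 23 = 159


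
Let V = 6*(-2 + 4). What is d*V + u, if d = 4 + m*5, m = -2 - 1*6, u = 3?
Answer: -429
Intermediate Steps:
V = 12 (V = 6*2 = 12)
m = -8 (m = -2 - 6 = -8)
d = -36 (d = 4 - 8*5 = 4 - 40 = -36)
d*V + u = -36*12 + 3 = -432 + 3 = -429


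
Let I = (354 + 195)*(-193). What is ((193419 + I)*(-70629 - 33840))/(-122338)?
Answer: 4568533839/61169 ≈ 74687.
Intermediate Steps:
I = -105957 (I = 549*(-193) = -105957)
((193419 + I)*(-70629 - 33840))/(-122338) = ((193419 - 105957)*(-70629 - 33840))/(-122338) = (87462*(-104469))*(-1/122338) = -9137067678*(-1/122338) = 4568533839/61169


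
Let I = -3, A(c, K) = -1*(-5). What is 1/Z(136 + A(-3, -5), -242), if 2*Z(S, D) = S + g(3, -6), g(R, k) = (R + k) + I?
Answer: 2/135 ≈ 0.014815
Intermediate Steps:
A(c, K) = 5
g(R, k) = -3 + R + k (g(R, k) = (R + k) - 3 = -3 + R + k)
Z(S, D) = -3 + S/2 (Z(S, D) = (S + (-3 + 3 - 6))/2 = (S - 6)/2 = (-6 + S)/2 = -3 + S/2)
1/Z(136 + A(-3, -5), -242) = 1/(-3 + (136 + 5)/2) = 1/(-3 + (½)*141) = 1/(-3 + 141/2) = 1/(135/2) = 2/135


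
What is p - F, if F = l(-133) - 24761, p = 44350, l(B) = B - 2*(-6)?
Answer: 69232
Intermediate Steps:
l(B) = 12 + B (l(B) = B + 12 = 12 + B)
F = -24882 (F = (12 - 133) - 24761 = -121 - 24761 = -24882)
p - F = 44350 - 1*(-24882) = 44350 + 24882 = 69232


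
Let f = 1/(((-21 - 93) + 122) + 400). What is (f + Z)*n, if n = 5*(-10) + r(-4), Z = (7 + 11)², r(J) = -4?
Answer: -1189737/68 ≈ -17496.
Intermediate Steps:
Z = 324 (Z = 18² = 324)
f = 1/408 (f = 1/((-114 + 122) + 400) = 1/(8 + 400) = 1/408 ≈ 0.0024510)
n = -54 (n = 5*(-10) - 4 = -50 - 4 = -54)
(f + Z)*n = (1/408 + 324)*(-54) = (132193/408)*(-54) = -1189737/68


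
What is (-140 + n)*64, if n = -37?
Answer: -11328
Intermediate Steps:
(-140 + n)*64 = (-140 - 37)*64 = -177*64 = -11328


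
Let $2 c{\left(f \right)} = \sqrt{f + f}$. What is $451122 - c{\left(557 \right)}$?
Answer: $451122 - \frac{\sqrt{1114}}{2} \approx 4.5111 \cdot 10^{5}$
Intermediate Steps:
$c{\left(f \right)} = \frac{\sqrt{2} \sqrt{f}}{2}$ ($c{\left(f \right)} = \frac{\sqrt{f + f}}{2} = \frac{\sqrt{2 f}}{2} = \frac{\sqrt{2} \sqrt{f}}{2}$)
$451122 - c{\left(557 \right)} = 451122 - \frac{\sqrt{2} \sqrt{557}}{2} = 451122 - \frac{\sqrt{1114}}{2}$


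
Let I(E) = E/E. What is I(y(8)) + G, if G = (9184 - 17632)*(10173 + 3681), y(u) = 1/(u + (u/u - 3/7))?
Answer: -117038591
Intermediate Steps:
y(u) = 1/(4/7 + u) (y(u) = 1/(u + (1 - 3*⅐)) = 1/(u + (1 - 3/7)) = 1/(u + 4/7) = 1/(4/7 + u))
G = -117038592 (G = -8448*13854 = -117038592)
I(E) = 1
I(y(8)) + G = 1 - 117038592 = -117038591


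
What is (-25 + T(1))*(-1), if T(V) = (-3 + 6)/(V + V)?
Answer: 47/2 ≈ 23.500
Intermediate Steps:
T(V) = 3/(2*V)
(-25 + T(1))*(-1) = (-25 + (3/2)/1)*(-1) = (-25 + (3/2)*1)*(-1) = (-25 + 3/2)*(-1) = -47/2*(-1) = 47/2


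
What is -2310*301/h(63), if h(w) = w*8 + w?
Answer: -33110/27 ≈ -1226.3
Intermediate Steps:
h(w) = 9*w (h(w) = 8*w + w = 9*w)
-2310*301/h(63) = -2310/((9*63)/301) = -2310/(567*(1/301)) = -2310/81/43 = -2310*43/81 = -33110/27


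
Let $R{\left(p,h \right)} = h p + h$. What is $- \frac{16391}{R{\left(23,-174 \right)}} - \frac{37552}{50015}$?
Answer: $\frac{662978713}{208862640} \approx 3.1742$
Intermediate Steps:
$R{\left(p,h \right)} = h + h p$
$- \frac{16391}{R{\left(23,-174 \right)}} - \frac{37552}{50015} = - \frac{16391}{\left(-174\right) \left(1 + 23\right)} - \frac{37552}{50015} = - \frac{16391}{\left(-174\right) 24} - \frac{37552}{50015} = - \frac{16391}{-4176} - \frac{37552}{50015} = \left(-16391\right) \left(- \frac{1}{4176}\right) - \frac{37552}{50015} = \frac{16391}{4176} - \frac{37552}{50015} = \frac{662978713}{208862640}$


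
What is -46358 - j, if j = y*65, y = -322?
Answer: -25428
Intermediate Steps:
j = -20930 (j = -322*65 = -20930)
-46358 - j = -46358 - 1*(-20930) = -46358 + 20930 = -25428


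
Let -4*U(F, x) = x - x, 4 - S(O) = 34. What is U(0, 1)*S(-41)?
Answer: 0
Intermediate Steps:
S(O) = -30 (S(O) = 4 - 1*34 = 4 - 34 = -30)
U(F, x) = 0 (U(F, x) = -(x - x)/4 = -¼*0 = 0)
U(0, 1)*S(-41) = 0*(-30) = 0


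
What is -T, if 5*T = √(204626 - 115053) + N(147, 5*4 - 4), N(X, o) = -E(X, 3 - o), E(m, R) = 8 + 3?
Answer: 11/5 - √89573/5 ≈ -57.657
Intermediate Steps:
E(m, R) = 11
N(X, o) = -11 (N(X, o) = -1*11 = -11)
T = -11/5 + √89573/5 (T = (√(204626 - 115053) - 11)/5 = (√89573 - 11)/5 = (-11 + √89573)/5 = -11/5 + √89573/5 ≈ 57.657)
-T = -(-11/5 + √89573/5) = 11/5 - √89573/5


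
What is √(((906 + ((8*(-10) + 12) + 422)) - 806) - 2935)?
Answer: I*√2481 ≈ 49.81*I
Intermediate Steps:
√(((906 + ((8*(-10) + 12) + 422)) - 806) - 2935) = √(((906 + ((-80 + 12) + 422)) - 806) - 2935) = √(((906 + (-68 + 422)) - 806) - 2935) = √(((906 + 354) - 806) - 2935) = √((1260 - 806) - 2935) = √(454 - 2935) = √(-2481) = I*√2481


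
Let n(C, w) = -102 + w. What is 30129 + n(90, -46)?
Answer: 29981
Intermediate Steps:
30129 + n(90, -46) = 30129 + (-102 - 46) = 30129 - 148 = 29981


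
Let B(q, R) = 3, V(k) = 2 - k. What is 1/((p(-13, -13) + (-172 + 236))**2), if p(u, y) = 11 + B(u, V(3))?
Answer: 1/6084 ≈ 0.00016437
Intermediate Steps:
p(u, y) = 14 (p(u, y) = 11 + 3 = 14)
1/((p(-13, -13) + (-172 + 236))**2) = 1/((14 + (-172 + 236))**2) = 1/((14 + 64)**2) = 1/(78**2) = 1/6084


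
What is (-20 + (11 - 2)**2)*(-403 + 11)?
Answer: -23912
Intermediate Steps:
(-20 + (11 - 2)**2)*(-403 + 11) = (-20 + 9**2)*(-392) = (-20 + 81)*(-392) = 61*(-392) = -23912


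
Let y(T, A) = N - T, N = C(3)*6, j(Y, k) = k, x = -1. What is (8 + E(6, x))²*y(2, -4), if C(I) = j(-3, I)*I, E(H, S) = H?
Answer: 10192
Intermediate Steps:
C(I) = I² (C(I) = I*I = I²)
N = 54 (N = 3²*6 = 9*6 = 54)
y(T, A) = 54 - T
(8 + E(6, x))²*y(2, -4) = (8 + 6)²*(54 - 1*2) = 14²*(54 - 2) = 196*52 = 10192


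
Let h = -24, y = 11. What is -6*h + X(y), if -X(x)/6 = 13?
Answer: 66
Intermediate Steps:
X(x) = -78 (X(x) = -6*13 = -78)
-6*h + X(y) = -6*(-24) - 78 = 144 - 78 = 66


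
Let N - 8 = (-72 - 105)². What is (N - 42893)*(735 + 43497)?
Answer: -511144992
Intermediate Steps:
N = 31337 (N = 8 + (-72 - 105)² = 8 + (-177)² = 8 + 31329 = 31337)
(N - 42893)*(735 + 43497) = (31337 - 42893)*(735 + 43497) = -11556*44232 = -511144992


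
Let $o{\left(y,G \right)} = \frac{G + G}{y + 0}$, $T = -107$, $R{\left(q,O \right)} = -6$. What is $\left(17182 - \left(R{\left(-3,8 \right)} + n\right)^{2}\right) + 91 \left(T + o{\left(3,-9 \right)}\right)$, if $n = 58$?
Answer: $4195$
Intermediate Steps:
$o{\left(y,G \right)} = \frac{2 G}{y}$
$\left(17182 - \left(R{\left(-3,8 \right)} + n\right)^{2}\right) + 91 \left(T + o{\left(3,-9 \right)}\right) = \left(17182 - \left(-6 + 58\right)^{2}\right) + 91 \left(-107 + 2 \left(-9\right) \frac{1}{3}\right) = \left(17182 - 52^{2}\right) + 91 \left(-107 + 2 \left(-9\right) \frac{1}{3}\right) = \left(17182 - 2704\right) + 91 \left(-107 - 6\right) = \left(17182 - 2704\right) + 91 \left(-113\right) = 14478 - 10283 = 4195$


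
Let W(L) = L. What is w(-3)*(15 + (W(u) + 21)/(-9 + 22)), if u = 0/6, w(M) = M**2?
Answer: 1944/13 ≈ 149.54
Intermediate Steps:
u = 0 (u = 0*(1/6) = 0)
w(-3)*(15 + (W(u) + 21)/(-9 + 22)) = (-3)**2*(15 + (0 + 21)/(-9 + 22)) = 9*(15 + 21/13) = 9*(216/13) = 1944/13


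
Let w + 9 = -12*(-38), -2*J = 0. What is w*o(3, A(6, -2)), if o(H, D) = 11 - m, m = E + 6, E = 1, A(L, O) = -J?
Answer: 1788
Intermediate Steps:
J = 0 (J = -½*0 = 0)
A(L, O) = 0 (A(L, O) = -1*0 = 0)
m = 7 (m = 1 + 6 = 7)
o(H, D) = 4 (o(H, D) = 11 - 1*7 = 11 - 7 = 4)
w = 447 (w = -9 - 12*(-38) = -9 + 456 = 447)
w*o(3, A(6, -2)) = 447*4 = 1788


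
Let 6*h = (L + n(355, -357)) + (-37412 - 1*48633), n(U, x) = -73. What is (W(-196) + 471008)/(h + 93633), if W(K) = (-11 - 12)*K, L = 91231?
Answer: 2853096/566911 ≈ 5.0327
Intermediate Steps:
h = 5113/6 (h = ((91231 - 73) + (-37412 - 1*48633))/6 = (91158 + (-37412 - 48633))/6 = (91158 - 86045)/6 = (1/6)*5113 = 5113/6 ≈ 852.17)
W(K) = -23*K
(W(-196) + 471008)/(h + 93633) = (-23*(-196) + 471008)/(5113/6 + 93633) = (4508 + 471008)/(566911/6) = 475516*(6/566911) = 2853096/566911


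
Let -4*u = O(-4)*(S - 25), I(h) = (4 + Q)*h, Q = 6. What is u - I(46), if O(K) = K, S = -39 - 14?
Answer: -538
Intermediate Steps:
S = -53
I(h) = 10*h (I(h) = (4 + 6)*h = 10*h)
u = -78 (u = -(-1)*(-53 - 25) = -(-1)*(-78) = -¼*312 = -78)
u - I(46) = -78 - 10*46 = -78 - 1*460 = -78 - 460 = -538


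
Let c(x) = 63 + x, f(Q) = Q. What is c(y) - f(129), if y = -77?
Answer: -143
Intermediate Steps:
c(y) - f(129) = (63 - 77) - 1*129 = -14 - 129 = -143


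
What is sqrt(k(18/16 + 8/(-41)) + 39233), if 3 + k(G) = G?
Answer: 11*sqrt(8720290)/164 ≈ 198.07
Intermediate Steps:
k(G) = -3 + G
sqrt(k(18/16 + 8/(-41)) + 39233) = sqrt((-3 + (18/16 + 8/(-41))) + 39233) = sqrt((-3 + (18*(1/16) + 8*(-1/41))) + 39233) = sqrt((-3 + (9/8 - 8/41)) + 39233) = sqrt((-3 + 305/328) + 39233) = sqrt(-679/328 + 39233) = sqrt(12867745/328) = 11*sqrt(8720290)/164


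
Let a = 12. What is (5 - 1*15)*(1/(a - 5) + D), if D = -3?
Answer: 200/7 ≈ 28.571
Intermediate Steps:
(5 - 1*15)*(1/(a - 5) + D) = (5 - 1*15)*(1/(12 - 5) - 3) = (5 - 15)*(1/7 - 3) = -10*(⅐ - 3) = -10*(-20/7) = 200/7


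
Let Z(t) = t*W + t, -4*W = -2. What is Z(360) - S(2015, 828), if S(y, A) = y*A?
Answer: -1667880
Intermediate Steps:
W = 1/2 (W = -1/4*(-2) = 1/2 ≈ 0.50000)
S(y, A) = A*y
Z(t) = 3*t/2 (Z(t) = t*(1/2) + t = t/2 + t = 3*t/2)
Z(360) - S(2015, 828) = (3/2)*360 - 828*2015 = 540 - 1*1668420 = 540 - 1668420 = -1667880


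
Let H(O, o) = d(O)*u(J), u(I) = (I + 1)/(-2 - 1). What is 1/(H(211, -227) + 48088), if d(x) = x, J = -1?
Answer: 1/48088 ≈ 2.0795e-5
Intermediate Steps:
u(I) = -⅓ - I/3 (u(I) = (1 + I)/(-3) = (1 + I)*(-⅓) = -⅓ - I/3)
H(O, o) = 0 (H(O, o) = O*(-⅓ - ⅓*(-1)) = O*(-⅓ + ⅓) = O*0 = 0)
1/(H(211, -227) + 48088) = 1/(0 + 48088) = 1/48088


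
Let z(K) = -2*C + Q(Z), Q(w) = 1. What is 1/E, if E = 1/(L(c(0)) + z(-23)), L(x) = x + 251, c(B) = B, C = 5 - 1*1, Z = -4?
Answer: 244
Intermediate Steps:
C = 4 (C = 5 - 1 = 4)
z(K) = -7 (z(K) = -2*4 + 1 = -8 + 1 = -7)
L(x) = 251 + x
E = 1/244 (E = 1/((251 + 0) - 7) = 1/(251 - 7) = 1/244 ≈ 0.0040984)
1/E = 1/(1/244) = 244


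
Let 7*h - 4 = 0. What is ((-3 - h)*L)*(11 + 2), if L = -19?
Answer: 6175/7 ≈ 882.14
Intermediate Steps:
h = 4/7 (h = 4/7 + (⅐)*0 = 4/7 + 0 = 4/7 ≈ 0.57143)
((-3 - h)*L)*(11 + 2) = ((-3 - 1*4/7)*(-19))*(11 + 2) = ((-3 - 4/7)*(-19))*13 = -25/7*(-19)*13 = (475/7)*13 = 6175/7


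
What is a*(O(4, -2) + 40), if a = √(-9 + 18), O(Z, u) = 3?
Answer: 129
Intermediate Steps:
a = 3 (a = √9 = 3)
a*(O(4, -2) + 40) = 3*(3 + 40) = 3*43 = 129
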